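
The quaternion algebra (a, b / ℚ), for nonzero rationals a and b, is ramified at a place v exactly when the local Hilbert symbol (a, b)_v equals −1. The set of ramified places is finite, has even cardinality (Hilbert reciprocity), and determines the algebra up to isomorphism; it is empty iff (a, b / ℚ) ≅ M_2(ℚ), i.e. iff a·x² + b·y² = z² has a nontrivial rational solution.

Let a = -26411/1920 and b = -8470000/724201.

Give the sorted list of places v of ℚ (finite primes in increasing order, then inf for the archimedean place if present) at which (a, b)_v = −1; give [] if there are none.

[3, 5, 7, inf]

(a, b) ≡ (-330, -7) mod (ℚ^×)²; places V = {2, 3, 5, 7, 11, 23, 37, ∞}.
(a,b)_∞: sgn(-330)=−, sgn(-7)=−, so -1.
(a,b)_2: α=-7, β=4; u≡3, v≡1 (mod 8); ε(u)ε(v)=1·0, αω(v)=-7·0, βω(u)=4·1; sum ≡ 0  ⇒  +1.
(a,b)_37: α=0, u≡26; β=-2, v≡7 (mod 37); (26|37)=+1, (7|37)=+1; sign (−1)^0·+1^-2·+1^0 = +1.
(a,b)_3: α=-1, u≡1; β=0, v≡2 (mod 3); (1|3)=+1, (2|3)=-1; sign (−1)^0·+1^0·-1^-1 = -1.
(a,b)_7: α=4, u≡5; β=1, v≡3 (mod 7); (5|7)=-1, (3|7)=-1; sign (−1)^0·-1^1·-1^4 = -1.
(a,b)_23: α=0, u≡14; β=-2, v≡6 (mod 23); (14|23)=-1, (6|23)=+1; sign (−1)^0·-1^-2·+1^0 = +1.
(a,b)_5: α=-1, u≡1; β=4, v≡3 (mod 5); (1|5)=+1, (3|5)=-1; sign (−1)^0·+1^4·-1^-1 = -1.
(a,b)_11: α=1, u≡5; β=2, v≡3 (mod 11); (5|11)=+1, (3|11)=+1; sign (−1)^0·+1^2·+1^1 = +1.
Ram(-330, -7) = {3, 5, 7, ∞}; no ℚ_3-point on the conic.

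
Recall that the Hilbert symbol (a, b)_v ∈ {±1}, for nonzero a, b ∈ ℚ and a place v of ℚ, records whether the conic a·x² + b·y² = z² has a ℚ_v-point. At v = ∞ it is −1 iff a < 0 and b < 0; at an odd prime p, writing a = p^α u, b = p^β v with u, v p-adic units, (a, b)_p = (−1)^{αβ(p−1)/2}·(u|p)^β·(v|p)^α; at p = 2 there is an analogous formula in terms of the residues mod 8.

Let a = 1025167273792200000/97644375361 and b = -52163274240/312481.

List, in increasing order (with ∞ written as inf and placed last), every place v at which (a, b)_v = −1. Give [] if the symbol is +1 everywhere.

[2, 3, 5, 7]

Mod squares: a ≡ 5, b ≡ -2310. Check v ∈ {∞, 2, 3, 5, 7, 11, 13, 43}.
v=2: v_2(a)=6, v_2(b)=9; units ≡ 5, 5 (mod 8); ε·ε+αω+βω = 0·0+6·1+9·1 ≡ 1  ⇒  (a,b)_2 = -1.
v=3: a=3^10·(≡2), b=3^7·(≡1) mod 3; (2|3)=-1, (1|3)=+1; (−1)^{10·7·1}·(-1)^7·(+1)^10 = -1.
v=13: a=13^-4·(≡8), b=13^-2·(≡9) mod 13; (8|13)=-1, (9|13)=+1; (−1)^{-4·-2·6}·(-1)^-2·(+1)^-4 = +1.
v=7: a=7^2·(≡5), b=7^1·(≡6) mod 7; (5|7)=-1, (6|7)=-1; (−1)^{2·1·3}·(-1)^1·(-1)^2 = -1.
v=∞: 5 > 0 and -2310 < 0  ⇒  (a,b)_∞ = +1.
v=43: a=43^-4·(≡29), b=43^-2·(≡42) mod 43; (29|43)=-1, (42|43)=-1; (−1)^{-4·-2·21}·(-1)^-2·(-1)^-4 = +1.
v=5: a=5^5·(≡4), b=5^1·(≡2) mod 5; (4|5)=+1, (2|5)=-1; (−1)^{5·1·2}·(+1)^1·(-1)^5 = -1.
v=11: a=11^6·(≡9), b=11^3·(≡6) mod 11; (9|11)=+1, (6|11)=-1; (−1)^{6·3·5}·(+1)^3·(-1)^6 = +1.
|Ram(5, -2310)| = 4, even; anisotropic at {2, 3, 5, 7}.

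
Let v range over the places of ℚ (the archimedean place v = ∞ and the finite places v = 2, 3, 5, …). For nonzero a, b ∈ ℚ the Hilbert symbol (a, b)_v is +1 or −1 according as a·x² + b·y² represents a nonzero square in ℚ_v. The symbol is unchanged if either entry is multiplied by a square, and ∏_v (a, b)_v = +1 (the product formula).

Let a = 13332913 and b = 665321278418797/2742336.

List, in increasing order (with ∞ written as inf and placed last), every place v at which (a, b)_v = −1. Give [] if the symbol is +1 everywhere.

[7, 11, 31, 47]

Mod squares: a ≡ 13332913, b ≡ 37612147573. Check v ∈ {∞, 2, 3, 7, 11, 13, 17, 19, 23, 31, 37, 41, 47}.
v=2: v_2(a)=0, v_2(b)=-6; units ≡ 1, 5 (mod 8); ε·ε+αω+βω = 0·0+0·1+-6·0 ≡ 0  ⇒  (a,b)_2 = +1.
v=23: a=23^0·(≡20), b=23^-2·(≡13) mod 23; (20|23)=-1, (13|23)=+1; (−1)^{0·-2·11}·(-1)^-2·(+1)^0 = +1.
v=47: a=47^1·(≡34), b=47^1·(≡4) mod 47; (34|47)=+1, (4|47)=+1; (−1)^{1·1·23}·(+1)^1·(+1)^1 = -1.
v=∞: 13332913 > 0 and 37612147573 > 0  ⇒  (a,b)_∞ = +1.
v=41: a=41^1·(≡22), b=41^1·(≡3) mod 41; (22|41)=-1, (3|41)=-1; (−1)^{1·1·20}·(-1)^1·(-1)^1 = +1.
v=17: a=17^1·(≡11), b=17^1·(≡7) mod 17; (11|17)=-1, (7|17)=-1; (−1)^{1·1·8}·(-1)^1·(-1)^1 = +1.
v=7: a=7^0·(≡6), b=7^3·(≡6) mod 7; (6|7)=-1, (6|7)=-1; (−1)^{0·3·3}·(-1)^3·(-1)^0 = -1.
v=19: a=19^0·(≡5), b=19^2·(≡17) mod 19; (5|19)=+1, (17|19)=+1; (−1)^{0·2·9}·(+1)^2·(+1)^0 = +1.
v=37: a=37^1·(≡6), b=37^1·(≡2) mod 37; (6|37)=-1, (2|37)=-1; (−1)^{1·1·18}·(-1)^1·(-1)^1 = +1.
v=3: a=3^0·(≡1), b=3^-4·(≡1) mod 3; (1|3)=+1, (1|3)=+1; (−1)^{0·-4·1}·(+1)^-4·(+1)^0 = +1.
v=13: a=13^0·(≡9), b=13^1·(≡12) mod 13; (9|13)=+1, (12|13)=+1; (−1)^{0·1·6}·(+1)^1·(+1)^0 = +1.
v=11: a=11^1·(≡4), b=11^1·(≡3) mod 11; (4|11)=+1, (3|11)=+1; (−1)^{1·1·5}·(+1)^1·(+1)^1 = -1.
v=31: a=31^0·(≡30), b=31^1·(≡16) mod 31; (30|31)=-1, (16|31)=+1; (−1)^{0·1·15}·(-1)^1·(+1)^0 = -1.
(13332913, 37612147573 / ℚ) ramifies at {7, 11, 31, 47}: a division algebra.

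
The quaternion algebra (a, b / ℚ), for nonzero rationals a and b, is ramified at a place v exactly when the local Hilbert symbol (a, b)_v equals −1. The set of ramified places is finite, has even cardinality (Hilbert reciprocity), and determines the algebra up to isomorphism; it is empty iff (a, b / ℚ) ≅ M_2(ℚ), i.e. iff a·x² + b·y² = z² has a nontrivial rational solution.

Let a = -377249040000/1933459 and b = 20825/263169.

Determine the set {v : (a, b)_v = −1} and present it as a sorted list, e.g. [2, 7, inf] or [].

(a, b) ≡ (-1406, 17) mod (ℚ^×)²; places V = {2, 3, 5, 7, 11, 17, 19, 29, 37, ∞}.
(a,b)_7: α=2, u≡1; β=2, v≡3 (mod 7); (1|7)=+1, (3|7)=-1; sign (−1)^0·+1^2·-1^2 = +1.
(a,b)_2: α=7, β=0; u≡1, v≡1 (mod 8); ε(u)ε(v)=0·0, αω(v)=7·0, βω(u)=0·0; sum ≡ 0  ⇒  +1.
(a,b)_19: α=-1, u≡10; β=-2, v≡11 (mod 19); (10|19)=-1, (11|19)=+1; sign (−1)^0·-1^-2·+1^-1 = +1.
(a,b)_29: α=-2, u≡21; β=0, v≡14 (mod 29); (21|29)=-1, (14|29)=-1; sign (−1)^0·-1^0·-1^-2 = +1.
(a,b)_11: α=-2, u≡2; β=0, v≡7 (mod 11); (2|11)=-1, (7|11)=-1; sign (−1)^0·-1^0·-1^-2 = +1.
(a,b)_37: α=1, u≡4; β=0, v≡19 (mod 37); (4|37)=+1, (19|37)=-1; sign (−1)^0·+1^0·-1^1 = -1.
(a,b)_5: α=4, u≡4; β=2, v≡2 (mod 5); (4|5)=+1, (2|5)=-1; sign (−1)^0·+1^2·-1^4 = +1.
(a,b)_∞: sgn(-1406)=−, sgn(17)=+, so +1.
(a,b)_17: α=2, u≡3; β=1, v≡2 (mod 17); (3|17)=-1, (2|17)=+1; sign (−1)^0·-1^1·+1^2 = -1.
(a,b)_3: α=2, u≡1; β=-6, v≡2 (mod 3); (1|3)=+1, (2|3)=-1; sign (−1)^0·+1^-6·-1^2 = +1.
Ram(-1406, 17) = {17, 37}; no ℚ_17-point on the conic.

[17, 37]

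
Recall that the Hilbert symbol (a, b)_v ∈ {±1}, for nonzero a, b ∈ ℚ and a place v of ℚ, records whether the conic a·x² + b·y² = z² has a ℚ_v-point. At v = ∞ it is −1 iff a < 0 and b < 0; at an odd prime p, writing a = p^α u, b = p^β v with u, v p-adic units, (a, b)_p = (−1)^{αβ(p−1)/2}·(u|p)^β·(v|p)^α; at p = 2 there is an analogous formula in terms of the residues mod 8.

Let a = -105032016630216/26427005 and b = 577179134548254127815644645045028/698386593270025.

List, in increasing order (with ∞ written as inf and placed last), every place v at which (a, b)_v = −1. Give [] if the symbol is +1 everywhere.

Mod squares: a ≡ -56750970, b ≡ 89913. Check v ∈ {∞, 2, 3, 5, 7, 11, 13, 17, 19, 29, 37, 41, 43}.
v=∞: -56750970 < 0 and 89913 > 0  ⇒  (a,b)_∞ = +1.
v=19: a=19^-2·(≡5), b=19^-4·(≡16) mod 19; (5|19)=+1, (16|19)=+1; (−1)^{-2·-4·9}·(+1)^-4·(+1)^-2 = +1.
v=17: a=17^0·(≡5), b=17^3·(≡4) mod 17; (5|17)=-1, (4|17)=+1; (−1)^{0·3·8}·(-1)^3·(+1)^0 = -1.
v=3: a=3^5·(≡2), b=3^9·(≡1) mod 3; (2|3)=-1, (1|3)=+1; (−1)^{5·9·1}·(-1)^9·(+1)^5 = +1.
v=11: a=11^-4·(≡6), b=11^-8·(≡8) mod 11; (6|11)=-1, (8|11)=-1; (−1)^{-4·-8·5}·(-1)^-8·(-1)^-4 = +1.
v=7: a=7^0·(≡1), b=7^2·(≡6) mod 7; (1|7)=+1, (6|7)=-1; (−1)^{0·2·3}·(+1)^2·(-1)^0 = +1.
v=43: a=43^1·(≡40), b=43^3·(≡19) mod 43; (40|43)=+1, (19|43)=-1; (−1)^{1·3·21}·(+1)^3·(-1)^1 = +1.
v=2: v_2(a)=3, v_2(b)=2; units ≡ 3, 1 (mod 8); ε·ε+αω+βω = 1·0+3·0+2·1 ≡ 0  ⇒  (a,b)_2 = +1.
v=29: a=29^1·(≡11), b=29^2·(≡1) mod 29; (11|29)=-1, (1|29)=+1; (−1)^{1·2·14}·(-1)^2·(+1)^1 = +1.
v=41: a=41^1·(≡9), b=41^3·(≡36) mod 41; (9|41)=+1, (36|41)=+1; (−1)^{1·3·20}·(+1)^3·(+1)^1 = +1.
v=13: a=13^4·(≡9), b=13^6·(≡8) mod 13; (9|13)=+1, (8|13)=-1; (−1)^{4·6·6}·(+1)^6·(-1)^4 = +1.
v=5: a=5^-1·(≡4), b=5^-2·(≡3) mod 5; (4|5)=+1, (3|5)=-1; (−1)^{-1·-2·2}·(+1)^-2·(-1)^-1 = -1.
v=37: a=37^1·(≡7), b=37^2·(≡36) mod 37; (7|37)=+1, (36|37)=+1; (−1)^{1·2·18}·(+1)^2·(+1)^1 = +1.
(-56750970, 89913 / ℚ) ramifies at {5, 17}: a division algebra.

[5, 17]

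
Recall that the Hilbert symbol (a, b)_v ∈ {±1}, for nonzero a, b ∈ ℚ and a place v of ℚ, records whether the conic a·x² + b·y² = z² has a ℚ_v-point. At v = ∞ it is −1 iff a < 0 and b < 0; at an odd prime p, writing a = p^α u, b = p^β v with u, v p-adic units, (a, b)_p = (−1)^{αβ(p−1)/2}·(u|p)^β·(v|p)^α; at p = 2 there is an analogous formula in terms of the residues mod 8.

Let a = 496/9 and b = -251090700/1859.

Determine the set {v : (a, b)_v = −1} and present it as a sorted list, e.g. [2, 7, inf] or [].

[2, 19, 29, 31]

(a, b) ≡ (31, -563673) mod (ℚ^×)²; places V = {2, 3, 5, 7, 11, 13, 19, 29, 31, ∞}.
(a,b)_29: α=0, u≡10; β=1, v≡9 (mod 29); (10|29)=-1, (9|29)=+1; sign (−1)^0·-1^1·+1^0 = -1.
(a,b)_31: α=1, u≡19; β=1, v≡20 (mod 31); (19|31)=+1, (20|31)=+1; sign (−1)^1·+1^1·+1^1 = -1.
(a,b)_3: α=-2, u≡1; β=1, v≡2 (mod 3); (1|3)=+1, (2|3)=-1; sign (−1)^0·+1^1·-1^-2 = +1.
(a,b)_13: α=0, u≡6; β=-2, v≡8 (mod 13); (6|13)=-1, (8|13)=-1; sign (−1)^0·-1^-2·-1^0 = +1.
(a,b)_5: α=0, u≡4; β=2, v≡3 (mod 5); (4|5)=+1, (3|5)=-1; sign (−1)^0·+1^2·-1^0 = +1.
(a,b)_2: α=4, β=2; u≡7, v≡7 (mod 8); ε(u)ε(v)=1·1, αω(v)=4·0, βω(u)=2·0; sum ≡ 1  ⇒  -1.
(a,b)_19: α=0, u≡15; β=1, v≡7 (mod 19); (15|19)=-1, (7|19)=+1; sign (−1)^0·-1^1·+1^0 = -1.
(a,b)_11: α=0, u≡5; β=-1, v≡2 (mod 11); (5|11)=+1, (2|11)=-1; sign (−1)^0·+1^-1·-1^0 = +1.
(a,b)_7: α=0, u≡3; β=2, v≡2 (mod 7); (3|7)=-1, (2|7)=+1; sign (−1)^0·-1^2·+1^0 = +1.
(a,b)_∞: sgn(31)=+, sgn(-563673)=−, so +1.
Ram(31, -563673) = {2, 19, 29, 31}; no ℚ_2-point on the conic.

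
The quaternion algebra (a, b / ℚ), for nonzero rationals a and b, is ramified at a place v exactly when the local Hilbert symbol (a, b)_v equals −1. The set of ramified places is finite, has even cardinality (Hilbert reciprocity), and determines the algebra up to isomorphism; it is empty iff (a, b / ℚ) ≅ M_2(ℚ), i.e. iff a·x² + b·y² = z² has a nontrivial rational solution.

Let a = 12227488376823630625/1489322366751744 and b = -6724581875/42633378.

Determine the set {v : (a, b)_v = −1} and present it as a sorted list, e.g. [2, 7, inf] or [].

[2, 3, 7, 11]

Mod squares: a ≡ 21, b ≡ -22. Check v ∈ {∞, 2, 3, 5, 7, 11, 13, 19, 23, 43}.
v=19: a=19^-4·(≡8), b=19^-2·(≡9) mod 19; (8|19)=-1, (9|19)=+1; (−1)^{-4·-2·9}·(-1)^-2·(+1)^-4 = +1.
v=3: a=3^-13·(≡1), b=3^-10·(≡2) mod 3; (1|3)=+1, (2|3)=-1; (−1)^{-13·-10·1}·(+1)^-10·(-1)^-13 = -1.
v=23: a=23^4·(≡20), b=23^2·(≡6) mod 23; (20|23)=-1, (6|23)=+1; (−1)^{4·2·11}·(-1)^2·(+1)^4 = +1.
v=43: a=43^4·(≡14), b=43^2·(≡16) mod 43; (14|43)=+1, (16|43)=+1; (−1)^{4·2·21}·(+1)^2·(+1)^4 = +1.
v=∞: 21 > 0 and -22 < 0  ⇒  (a,b)_∞ = +1.
v=7: a=7^-1·(≡3), b=7^0·(≡6) mod 7; (3|7)=-1, (6|7)=-1; (−1)^{-1·0·3}·(-1)^0·(-1)^-1 = -1.
v=13: a=13^2·(≡6), b=13^0·(≡10) mod 13; (6|13)=-1, (10|13)=+1; (−1)^{2·0·6}·(-1)^0·(+1)^2 = +1.
v=2: v_2(a)=-10, v_2(b)=-1; units ≡ 5, 5 (mod 8); ε·ε+αω+βω = 0·0+-10·1+-1·1 ≡ 1  ⇒  (a,b)_2 = -1.
v=5: a=5^4·(≡1), b=5^4·(≡3) mod 5; (1|5)=+1, (3|5)=-1; (−1)^{4·4·2}·(+1)^4·(-1)^4 = +1.
v=11: a=11^2·(≡10), b=11^1·(≡5) mod 11; (10|11)=-1, (5|11)=+1; (−1)^{2·1·5}·(-1)^1·(+1)^2 = -1.
Ram(21, -22) = {2, 3, 7, 11}; no ℚ_2-point on the conic.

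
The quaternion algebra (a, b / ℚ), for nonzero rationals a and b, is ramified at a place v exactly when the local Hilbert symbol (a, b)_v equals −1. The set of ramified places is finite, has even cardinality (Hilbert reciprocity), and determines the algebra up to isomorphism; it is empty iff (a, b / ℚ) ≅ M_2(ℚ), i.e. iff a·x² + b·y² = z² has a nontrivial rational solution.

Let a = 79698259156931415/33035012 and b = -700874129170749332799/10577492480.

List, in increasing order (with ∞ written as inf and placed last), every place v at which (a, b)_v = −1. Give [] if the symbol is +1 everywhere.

[7, 11]

(a, b) ≡ (255, -39270) mod (ℚ^×)²; places V = {2, 3, 5, 7, 11, 13, 17, 29, 31, 41, ∞}.
(a,b)_7: α=2, u≡5; β=5, v≡1 (mod 7); (5|7)=-1, (1|7)=+1; sign (−1)^0·-1^5·+1^2 = -1.
(a,b)_29: α=2, u≡25; β=-2, v≡7 (mod 29); (25|29)=+1, (7|29)=+1; sign (−1)^0·+1^-2·+1^2 = +1.
(a,b)_3: α=9, u≡1; β=13, v≡2 (mod 3); (1|3)=+1, (2|3)=-1; sign (−1)^1·+1^13·-1^9 = +1.
(a,b)_2: α=-2, β=-9; u≡7, v≡5 (mod 8); ε(u)ε(v)=1·0, αω(v)=-2·1, βω(u)=-9·0; sum ≡ 0  ⇒  +1.
(a,b)_∞: sgn(255)=+, sgn(-39270)=−, so +1.
(a,b)_41: α=-2, u≡5; β=0, v≡21 (mod 41); (5|41)=+1, (21|41)=+1; sign (−1)^0·+1^0·+1^-2 = +1.
(a,b)_11: α=2, u≡8; β=5, v≡5 (mod 11); (8|11)=-1, (5|11)=+1; sign (−1)^0·-1^5·+1^2 = -1.
(a,b)_5: α=1, u≡4; β=-1, v≡1 (mod 5); (4|5)=+1, (1|5)=+1; sign (−1)^0·+1^-1·+1^1 = +1.
(a,b)_17: α=-3, u≡13; β=-3, v≡4 (mod 17); (13|17)=+1, (4|17)=+1; sign (−1)^0·+1^-3·+1^-3 = +1.
(a,b)_31: α=2, u≡10; β=2, v≡1 (mod 31); (10|31)=+1, (1|31)=+1; sign (−1)^0·+1^2·+1^2 = +1.
(a,b)_13: α=2, u≡2; β=2, v≡4 (mod 13); (2|13)=-1, (4|13)=+1; sign (−1)^0·-1^2·+1^2 = +1.
Ram(255, -39270) = {7, 11}; no ℚ_7-point on the conic.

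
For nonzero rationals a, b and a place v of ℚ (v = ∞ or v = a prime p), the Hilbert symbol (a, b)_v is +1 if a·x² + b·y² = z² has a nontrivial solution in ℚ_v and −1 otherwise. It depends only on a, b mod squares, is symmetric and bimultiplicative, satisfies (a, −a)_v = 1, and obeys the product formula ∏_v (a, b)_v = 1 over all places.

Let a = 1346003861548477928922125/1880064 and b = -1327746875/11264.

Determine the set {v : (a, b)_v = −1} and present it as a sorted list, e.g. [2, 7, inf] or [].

[2, 3, 5, 7, 11, 13]

Mod squares: a ≡ 569415, b ≡ -476905. Check v ∈ {∞, 2, 3, 5, 7, 11, 13, 17, 23, 29}.
v=11: a=11^5·(≡8), b=11^-1·(≡7) mod 11; (8|11)=-1, (7|11)=-1; (−1)^{5·-1·5}·(-1)^-1·(-1)^5 = -1.
v=17: a=17^-1·(≡7), b=17^0·(≡13) mod 17; (7|17)=-1, (13|17)=+1; (−1)^{-1·0·8}·(-1)^0·(+1)^-1 = +1.
v=13: a=13^4·(≡2), b=13^1·(≡10) mod 13; (2|13)=-1, (10|13)=+1; (−1)^{4·1·6}·(-1)^1·(+1)^4 = -1.
v=5: a=5^3·(≡3), b=5^5·(≡4) mod 5; (3|5)=-1, (4|5)=+1; (−1)^{3·5·2}·(-1)^5·(+1)^3 = -1.
v=7: a=7^3·(≡6), b=7^2·(≡6) mod 7; (6|7)=-1, (6|7)=-1; (−1)^{3·2·3}·(-1)^2·(-1)^3 = -1.
v=23: a=23^4·(≡4), b=23^1·(≡21) mod 23; (4|23)=+1, (21|23)=-1; (−1)^{4·1·11}·(+1)^1·(-1)^4 = +1.
v=2: v_2(a)=-12, v_2(b)=-10; units ≡ 7, 7 (mod 8); ε·ε+αω+βω = 1·1+-12·0+-10·0 ≡ 1  ⇒  (a,b)_2 = -1.
v=29: a=29^3·(≡10), b=29^1·(≡18) mod 29; (10|29)=-1, (18|29)=-1; (−1)^{3·1·14}·(-1)^1·(-1)^3 = +1.
v=∞: 569415 > 0 and -476905 < 0  ⇒  (a,b)_∞ = +1.
v=3: a=3^-3·(≡1), b=3^0·(≡2) mod 3; (1|3)=+1, (2|3)=-1; (−1)^{-3·0·1}·(+1)^0·(-1)^-3 = -1.
|Ram(569415, -476905)| = 6, even; anisotropic at {2, 3, 5, 7, 11, 13}.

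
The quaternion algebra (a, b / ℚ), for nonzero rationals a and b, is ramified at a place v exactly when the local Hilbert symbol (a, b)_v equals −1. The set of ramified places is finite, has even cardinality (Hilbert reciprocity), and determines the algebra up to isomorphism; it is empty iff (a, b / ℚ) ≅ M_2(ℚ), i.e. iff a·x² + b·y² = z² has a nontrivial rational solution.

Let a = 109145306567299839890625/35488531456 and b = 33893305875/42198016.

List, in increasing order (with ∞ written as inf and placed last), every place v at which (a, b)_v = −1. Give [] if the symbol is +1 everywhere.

Mod squares: a ≡ 17, b ≡ 715. Check v ∈ {∞, 2, 3, 5, 7, 11, 13, 17, 29, 43}.
v=13: a=13^4·(≡3), b=13^1·(≡12) mod 13; (3|13)=+1, (12|13)=+1; (−1)^{4·1·6}·(+1)^1·(+1)^4 = +1.
v=7: a=7^-2·(≡6), b=7^-2·(≡1) mod 7; (6|7)=-1, (1|7)=+1; (−1)^{-2·-2·3}·(-1)^-2·(+1)^-2 = +1.
v=3: a=3^12·(≡2), b=3^8·(≡1) mod 3; (2|3)=-1, (1|3)=+1; (−1)^{12·8·1}·(-1)^8·(+1)^12 = +1.
v=∞: 17 > 0 and 715 > 0  ⇒  (a,b)_∞ = +1.
v=17: a=17^1·(≡13), b=17^2·(≡15) mod 17; (13|17)=+1, (15|17)=+1; (−1)^{1·2·8}·(+1)^2·(+1)^1 = +1.
v=43: a=43^2·(≡6), b=43^0·(≡32) mod 43; (6|43)=+1, (32|43)=-1; (−1)^{2·0·21}·(+1)^0·(-1)^2 = +1.
v=11: a=11^4·(≡2), b=11^1·(≡7) mod 11; (2|11)=-1, (7|11)=-1; (−1)^{4·1·5}·(-1)^1·(-1)^4 = -1.
v=5: a=5^6·(≡3), b=5^3·(≡2) mod 5; (3|5)=-1, (2|5)=-1; (−1)^{6·3·2}·(-1)^3·(-1)^6 = -1.
v=29: a=29^-4·(≡14), b=29^-2·(≡21) mod 29; (14|29)=-1, (21|29)=-1; (−1)^{-4·-2·14}·(-1)^-2·(-1)^-4 = +1.
v=2: v_2(a)=-10, v_2(b)=-10; units ≡ 1, 3 (mod 8); ε·ε+αω+βω = 0·1+-10·1+-10·0 ≡ 0  ⇒  (a,b)_2 = +1.
(17, 715 / ℚ) ramifies at {5, 11}: a division algebra.

[5, 11]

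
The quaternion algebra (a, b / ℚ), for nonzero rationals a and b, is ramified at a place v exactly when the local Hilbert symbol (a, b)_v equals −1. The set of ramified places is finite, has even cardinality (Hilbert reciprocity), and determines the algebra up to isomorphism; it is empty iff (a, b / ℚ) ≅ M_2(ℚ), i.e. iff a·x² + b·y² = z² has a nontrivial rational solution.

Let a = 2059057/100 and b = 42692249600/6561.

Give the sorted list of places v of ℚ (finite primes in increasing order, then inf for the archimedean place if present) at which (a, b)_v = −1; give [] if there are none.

[7, 13]

Mod squares: a ≡ 17017, b ≡ 34034. Check v ∈ {∞, 2, 3, 5, 7, 11, 13, 17}.
v=∞: 17017 > 0 and 34034 > 0  ⇒  (a,b)_∞ = +1.
v=11: a=11^3·(≡7), b=11^1·(≡9) mod 11; (7|11)=-1, (9|11)=+1; (−1)^{3·1·5}·(-1)^1·(+1)^3 = +1.
v=2: v_2(a)=-2, v_2(b)=11; units ≡ 1, 1 (mod 8); ε·ε+αω+βω = 0·0+-2·0+11·0 ≡ 0  ⇒  (a,b)_2 = +1.
v=5: a=5^-2·(≡3), b=5^2·(≡4) mod 5; (3|5)=-1, (4|5)=+1; (−1)^{-2·2·2}·(-1)^2·(+1)^-2 = +1.
v=7: a=7^1·(≡2), b=7^3·(≡2) mod 7; (2|7)=+1, (2|7)=+1; (−1)^{1·3·3}·(+1)^3·(+1)^1 = -1.
v=3: a=3^0·(≡1), b=3^-8·(≡2) mod 3; (1|3)=+1, (2|3)=-1; (−1)^{0·-8·1}·(+1)^-8·(-1)^0 = +1.
v=13: a=13^1·(≡4), b=13^1·(≡8) mod 13; (4|13)=+1, (8|13)=-1; (−1)^{1·1·6}·(+1)^1·(-1)^1 = -1.
v=17: a=17^1·(≡2), b=17^1·(≡16) mod 17; (2|17)=+1, (16|17)=+1; (−1)^{1·1·8}·(+1)^1·(+1)^1 = +1.
|Ram(17017, 34034)| = 2, even; anisotropic at {7, 13}.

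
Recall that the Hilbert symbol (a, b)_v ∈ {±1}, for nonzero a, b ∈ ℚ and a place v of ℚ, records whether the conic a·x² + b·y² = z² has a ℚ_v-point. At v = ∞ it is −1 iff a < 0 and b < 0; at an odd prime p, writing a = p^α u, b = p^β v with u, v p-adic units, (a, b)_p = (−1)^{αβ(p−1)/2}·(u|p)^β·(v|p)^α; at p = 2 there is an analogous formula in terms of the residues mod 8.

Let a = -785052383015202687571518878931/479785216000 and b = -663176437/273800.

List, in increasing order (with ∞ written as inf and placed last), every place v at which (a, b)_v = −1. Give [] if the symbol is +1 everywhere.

(a, b) ≡ (-34510, -266) mod (ℚ^×)²; places V = {2, 3, 5, 7, 11, 17, 19, 29, 37, ∞}.
(a,b)_37: α=-4, u≡9; β=-2, v≡21 (mod 37); (9|37)=+1, (21|37)=+1; sign (−1)^0·+1^-2·+1^-4 = +1.
(a,b)_17: α=1, u≡10; β=0, v≡14 (mod 17); (10|17)=-1, (14|17)=-1; sign (−1)^0·-1^0·-1^1 = -1.
(a,b)_3: α=4, u≡2; β=0, v≡1 (mod 3); (2|3)=-1, (1|3)=+1; sign (−1)^0·-1^0·+1^4 = +1.
(a,b)_7: α=9, u≡6; β=3, v≡2 (mod 7); (6|7)=-1, (2|7)=+1; sign (−1)^1·-1^3·+1^9 = +1.
(a,b)_2: α=-11, β=-3; u≡1, v≡3 (mod 8); ε(u)ε(v)=0·1, αω(v)=-11·1, βω(u)=-3·0; sum ≡ 1  ⇒  -1.
(a,b)_19: α=6, u≡2; β=1, v≡6 (mod 19); (2|19)=-1, (6|19)=+1; sign (−1)^0·-1^1·+1^6 = -1.
(a,b)_∞: sgn(-34510)=−, sgn(-266)=−, so -1.
(a,b)_5: α=-3, u≡3; β=-2, v≡4 (mod 5); (3|5)=-1, (4|5)=+1; sign (−1)^0·-1^-2·+1^-3 = +1.
(a,b)_29: α=5, u≡16; β=2, v≡1 (mod 29); (16|29)=+1, (1|29)=+1; sign (−1)^0·+1^2·+1^5 = +1.
(a,b)_11: α=4, u≡2; β=2, v≡3 (mod 11); (2|11)=-1, (3|11)=+1; sign (−1)^0·-1^2·+1^4 = +1.
(-34510, -266 / ℚ) ramifies at {2, 17, 19, ∞}: a division algebra.

[2, 17, 19, inf]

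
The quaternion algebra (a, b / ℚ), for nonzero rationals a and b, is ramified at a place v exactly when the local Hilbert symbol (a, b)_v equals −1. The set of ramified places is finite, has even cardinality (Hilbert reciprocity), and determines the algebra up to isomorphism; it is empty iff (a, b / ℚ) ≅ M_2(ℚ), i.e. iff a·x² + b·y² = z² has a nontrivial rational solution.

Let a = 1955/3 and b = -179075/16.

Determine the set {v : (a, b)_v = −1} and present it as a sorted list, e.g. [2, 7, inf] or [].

[5, 13, 17, 19]

Mod squares: a ≡ 5865, b ≡ -7163. Check v ∈ {∞, 2, 3, 5, 13, 17, 19, 23, 29}.
v=23: a=23^1·(≡13), b=23^0·(≡16) mod 23; (13|23)=+1, (16|23)=+1; (−1)^{1·0·11}·(+1)^0·(+1)^1 = +1.
v=13: a=13^0·(≡6), b=13^1·(≡6) mod 13; (6|13)=-1, (6|13)=-1; (−1)^{0·1·6}·(-1)^1·(-1)^0 = -1.
v=∞: 5865 > 0 and -7163 < 0  ⇒  (a,b)_∞ = +1.
v=5: a=5^1·(≡2), b=5^2·(≡2) mod 5; (2|5)=-1, (2|5)=-1; (−1)^{1·2·2}·(-1)^2·(-1)^1 = -1.
v=29: a=29^0·(≡4), b=29^1·(≡11) mod 29; (4|29)=+1, (11|29)=-1; (−1)^{0·1·14}·(+1)^1·(-1)^0 = +1.
v=17: a=17^1·(≡10), b=17^0·(≡14) mod 17; (10|17)=-1, (14|17)=-1; (−1)^{1·0·8}·(-1)^0·(-1)^1 = -1.
v=19: a=19^0·(≡12), b=19^1·(≡13) mod 19; (12|19)=-1, (13|19)=-1; (−1)^{0·1·9}·(-1)^1·(-1)^0 = -1.
v=3: a=3^-1·(≡2), b=3^0·(≡1) mod 3; (2|3)=-1, (1|3)=+1; (−1)^{-1·0·1}·(-1)^0·(+1)^-1 = +1.
v=2: v_2(a)=0, v_2(b)=-4; units ≡ 1, 5 (mod 8); ε·ε+αω+βω = 0·0+0·1+-4·0 ≡ 0  ⇒  (a,b)_2 = +1.
|Ram(5865, -7163)| = 4, even; anisotropic at {5, 13, 17, 19}.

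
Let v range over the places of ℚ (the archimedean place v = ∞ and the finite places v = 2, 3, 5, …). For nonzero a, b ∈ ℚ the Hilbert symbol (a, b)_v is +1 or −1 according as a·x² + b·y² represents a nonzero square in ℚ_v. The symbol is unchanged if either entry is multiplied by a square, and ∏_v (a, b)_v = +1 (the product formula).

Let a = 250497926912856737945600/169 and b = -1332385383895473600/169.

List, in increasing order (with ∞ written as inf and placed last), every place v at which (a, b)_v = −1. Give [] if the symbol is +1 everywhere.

[17, 19]

Mod squares: a ≡ 374, b ≡ -81719. Check v ∈ {∞, 2, 3, 5, 7, 11, 13, 17, 19, 23}.
v=13: a=13^-2·(≡3), b=13^-2·(≡9) mod 13; (3|13)=+1, (9|13)=+1; (−1)^{-2·-2·6}·(+1)^-2·(+1)^-2 = +1.
v=2: v_2(a)=11, v_2(b)=6; units ≡ 3, 1 (mod 8); ε·ε+αω+βω = 1·0+11·0+6·1 ≡ 0  ⇒  (a,b)_2 = +1.
v=∞: 374 > 0 and -81719 < 0  ⇒  (a,b)_∞ = +1.
v=5: a=5^2·(≡1), b=5^2·(≡4) mod 5; (1|5)=+1, (4|5)=+1; (−1)^{2·2·2}·(+1)^2·(+1)^2 = +1.
v=19: a=19^4·(≡12), b=19^3·(≡2) mod 19; (12|19)=-1, (2|19)=-1; (−1)^{4·3·9}·(-1)^3·(-1)^4 = -1.
v=3: a=3^0·(≡2), b=3^2·(≡1) mod 3; (2|3)=-1, (1|3)=+1; (−1)^{0·2·1}·(-1)^2·(+1)^0 = +1.
v=7: a=7^2·(≡6), b=7^2·(≡3) mod 7; (6|7)=-1, (3|7)=-1; (−1)^{2·2·3}·(-1)^2·(-1)^2 = +1.
v=23: a=23^4·(≡13), b=23^3·(≡13) mod 23; (13|23)=+1, (13|23)=+1; (−1)^{4·3·11}·(+1)^3·(+1)^4 = +1.
v=11: a=11^5·(≡4), b=11^3·(≡10) mod 11; (4|11)=+1, (10|11)=-1; (−1)^{5·3·5}·(+1)^3·(-1)^5 = +1.
v=17: a=17^1·(≡14), b=17^1·(≡9) mod 17; (14|17)=-1, (9|17)=+1; (−1)^{1·1·8}·(-1)^1·(+1)^1 = -1.
|Ram(374, -81719)| = 2, even; anisotropic at {17, 19}.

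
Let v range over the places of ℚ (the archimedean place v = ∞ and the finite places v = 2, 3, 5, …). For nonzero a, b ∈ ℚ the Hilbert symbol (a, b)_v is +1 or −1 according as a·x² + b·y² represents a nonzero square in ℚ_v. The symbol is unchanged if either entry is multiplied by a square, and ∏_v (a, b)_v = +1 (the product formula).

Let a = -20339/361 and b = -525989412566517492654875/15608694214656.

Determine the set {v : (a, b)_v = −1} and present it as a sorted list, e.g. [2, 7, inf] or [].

[17, inf]

(a, b) ≡ (-11, -1955) mod (ℚ^×)²; places V = {2, 3, 5, 11, 17, 19, 23, 31, 43, ∞}.
(a,b)_43: α=2, u≡12; β=6, v≡24 (mod 43); (12|43)=-1, (24|43)=+1; sign (−1)^0·-1^6·+1^2 = +1.
(a,b)_3: α=0, u≡1; β=-4, v≡1 (mod 3); (1|3)=+1, (1|3)=+1; sign (−1)^0·+1^-4·+1^0 = +1.
(a,b)_∞: sgn(-11)=−, sgn(-1955)=−, so -1.
(a,b)_19: α=-2, u≡10; β=-6, v≡13 (mod 19); (10|19)=-1, (13|19)=-1; sign (−1)^0·-1^-6·-1^-2 = +1.
(a,b)_23: α=0, u≡1; β=1, v≡20 (mod 23); (1|23)=+1, (20|23)=-1; sign (−1)^0·+1^1·-1^0 = +1.
(a,b)_11: α=1, u≡6; β=6, v≡9 (mod 11); (6|11)=-1, (9|11)=+1; sign (−1)^0·-1^6·+1^1 = +1.
(a,b)_2: α=0, β=-12; u≡5, v≡5 (mod 8); ε(u)ε(v)=0·0, αω(v)=0·1, βω(u)=-12·1; sum ≡ 0  ⇒  +1.
(a,b)_31: α=0, u≡20; β=2, v≡30 (mod 31); (20|31)=+1, (30|31)=-1; sign (−1)^0·+1^2·-1^0 = +1.
(a,b)_17: α=0, u≡11; β=1, v≡2 (mod 17); (11|17)=-1, (2|17)=+1; sign (−1)^0·-1^1·+1^0 = -1.
(a,b)_5: α=0, u≡1; β=3, v≡1 (mod 5); (1|5)=+1, (1|5)=+1; sign (−1)^0·+1^3·+1^0 = +1.
Ram(-11, -1955) = {17, ∞}; no ℚ_17-point on the conic.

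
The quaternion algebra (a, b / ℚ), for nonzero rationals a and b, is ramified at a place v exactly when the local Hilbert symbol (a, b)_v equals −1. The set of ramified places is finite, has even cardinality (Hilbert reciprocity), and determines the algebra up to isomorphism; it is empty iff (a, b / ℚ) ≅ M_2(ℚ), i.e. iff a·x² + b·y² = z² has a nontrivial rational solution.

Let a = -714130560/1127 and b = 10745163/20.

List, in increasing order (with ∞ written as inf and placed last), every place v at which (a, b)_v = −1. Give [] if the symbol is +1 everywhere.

Mod squares: a ≡ -98670, b ≡ 49335. Check v ∈ {∞, 2, 3, 5, 7, 11, 13, 17, 23}.
v=13: a=13^1·(≡2), b=13^1·(≡9) mod 13; (2|13)=-1, (9|13)=+1; (−1)^{1·1·6}·(-1)^1·(+1)^1 = -1.
v=2: v_2(a)=7, v_2(b)=-2; units ≡ 1, 7 (mod 8); ε·ε+αω+βω = 0·1+7·0+-2·0 ≡ 0  ⇒  (a,b)_2 = +1.
v=17: a=17^2·(≡16), b=17^0·(≡8) mod 17; (16|17)=+1, (8|17)=+1; (−1)^{2·0·8}·(+1)^0·(+1)^2 = +1.
v=3: a=3^3·(≡2), b=3^3·(≡2) mod 3; (2|3)=-1, (2|3)=-1; (−1)^{3·3·1}·(-1)^3·(-1)^3 = -1.
v=7: a=7^-2·(≡2), b=7^0·(≡5) mod 7; (2|7)=+1, (5|7)=-1; (−1)^{-2·0·3}·(+1)^0·(-1)^-2 = +1.
v=∞: -98670 < 0 and 49335 > 0  ⇒  (a,b)_∞ = +1.
v=11: a=11^1·(≡10), b=11^3·(≡6) mod 11; (10|11)=-1, (6|11)=-1; (−1)^{1·3·5}·(-1)^3·(-1)^1 = -1.
v=5: a=5^1·(≡4), b=5^-1·(≡2) mod 5; (4|5)=+1, (2|5)=-1; (−1)^{1·-1·2}·(+1)^-1·(-1)^1 = -1.
v=23: a=23^-1·(≡17), b=23^1·(≡6) mod 23; (17|23)=-1, (6|23)=+1; (−1)^{-1·1·11}·(-1)^1·(+1)^-1 = +1.
Ram(-98670, 49335) = {3, 5, 11, 13}; no ℚ_3-point on the conic.

[3, 5, 11, 13]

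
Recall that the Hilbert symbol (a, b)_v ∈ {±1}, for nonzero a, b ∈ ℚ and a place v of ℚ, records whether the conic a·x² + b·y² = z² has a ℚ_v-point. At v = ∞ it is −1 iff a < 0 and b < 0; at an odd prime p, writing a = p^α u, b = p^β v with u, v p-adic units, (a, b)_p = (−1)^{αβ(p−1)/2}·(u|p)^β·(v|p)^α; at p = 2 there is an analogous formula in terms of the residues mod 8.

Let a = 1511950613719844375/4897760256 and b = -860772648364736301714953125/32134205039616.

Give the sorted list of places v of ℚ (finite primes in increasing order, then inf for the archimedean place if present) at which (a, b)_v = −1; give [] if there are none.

[2, 41]

(a, b) ≡ (1271, -17917) mod (ℚ^×)²; places V = {2, 3, 5, 7, 11, 19, 23, 31, 41, ∞}.
(a,b)_23: α=2, u≡12; β=3, v≡3 (mod 23); (12|23)=+1, (3|23)=+1; sign (−1)^0·+1^3·+1^2 = +1.
(a,b)_5: α=4, u≡1; β=6, v≡3 (mod 5); (1|5)=+1, (3|5)=-1; sign (−1)^0·+1^6·-1^4 = +1.
(a,b)_∞: sgn(1271)=+, sgn(-17917)=−, so +1.
(a,b)_3: α=-14, u≡2; β=-22, v≡2 (mod 3); (2|3)=-1, (2|3)=-1; sign (−1)^0·-1^-22·-1^-14 = +1.
(a,b)_7: α=2, u≡1; β=2, v≡3 (mod 7); (1|7)=+1, (3|7)=-1; sign (−1)^0·+1^2·-1^2 = +1.
(a,b)_31: α=1, u≡9; β=2, v≡4 (mod 31); (9|31)=+1, (4|31)=+1; sign (−1)^0·+1^2·+1^1 = +1.
(a,b)_19: α=2, u≡4; β=3, v≡1 (mod 19); (4|19)=+1, (1|19)=+1; sign (−1)^0·+1^3·+1^2 = +1.
(a,b)_2: α=-10, β=-10; u≡7, v≡3 (mod 8); ε(u)ε(v)=1·1, αω(v)=-10·1, βω(u)=-10·0; sum ≡ 1  ⇒  -1.
(a,b)_41: α=3, u≡40; β=5, v≡15 (mod 41); (40|41)=+1, (15|41)=-1; sign (−1)^0·+1^5·-1^3 = -1.
(a,b)_11: α=2, u≡6; β=2, v≡8 (mod 11); (6|11)=-1, (8|11)=-1; sign (−1)^0·-1^2·-1^2 = +1.
(1271, -17917 / ℚ) ramifies at {2, 41}: a division algebra.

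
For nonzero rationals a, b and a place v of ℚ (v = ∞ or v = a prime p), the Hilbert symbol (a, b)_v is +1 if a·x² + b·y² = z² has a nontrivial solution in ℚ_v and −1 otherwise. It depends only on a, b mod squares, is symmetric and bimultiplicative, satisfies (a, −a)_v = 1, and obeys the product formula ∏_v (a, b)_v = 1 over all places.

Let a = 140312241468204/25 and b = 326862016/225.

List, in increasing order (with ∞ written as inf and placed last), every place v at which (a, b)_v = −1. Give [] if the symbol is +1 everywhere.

(a, b) ≡ (1131, 5107219) mod (ℚ^×)²; places V = {2, 3, 5, 13, 19, 23, 29, 31, ∞}.
(a,b)_23: α=2, u≡9; β=1, v≡11 (mod 23); (9|23)=+1, (11|23)=-1; sign (−1)^0·+1^1·-1^2 = +1.
(a,b)_13: α=3, u≡3; β=1, v≡9 (mod 13); (3|13)=+1, (9|13)=+1; sign (−1)^0·+1^1·+1^3 = +1.
(a,b)_31: α=2, u≡11; β=1, v≡27 (mod 31); (11|31)=-1, (27|31)=-1; sign (−1)^0·-1^1·-1^2 = -1.
(a,b)_29: α=1, u≡17; β=1, v≡1 (mod 29); (17|29)=-1, (1|29)=+1; sign (−1)^0·-1^1·+1^1 = -1.
(a,b)_19: α=2, u≡3; β=1, v≡13 (mod 19); (3|19)=-1, (13|19)=-1; sign (−1)^0·-1^1·-1^2 = -1.
(a,b)_2: α=2, β=6; u≡3, v≡3 (mod 8); ε(u)ε(v)=1·1, αω(v)=2·1, βω(u)=6·1; sum ≡ 1  ⇒  -1.
(a,b)_∞: sgn(1131)=+, sgn(5107219)=+, so +1.
(a,b)_5: α=-2, u≡4; β=-2, v≡4 (mod 5); (4|5)=+1, (4|5)=+1; sign (−1)^0·+1^-2·+1^-2 = +1.
(a,b)_3: α=1, u≡2; β=-2, v≡1 (mod 3); (2|3)=-1, (1|3)=+1; sign (−1)^0·-1^-2·+1^1 = +1.
(1131, 5107219 / ℚ) ramifies at {2, 19, 29, 31}: a division algebra.

[2, 19, 29, 31]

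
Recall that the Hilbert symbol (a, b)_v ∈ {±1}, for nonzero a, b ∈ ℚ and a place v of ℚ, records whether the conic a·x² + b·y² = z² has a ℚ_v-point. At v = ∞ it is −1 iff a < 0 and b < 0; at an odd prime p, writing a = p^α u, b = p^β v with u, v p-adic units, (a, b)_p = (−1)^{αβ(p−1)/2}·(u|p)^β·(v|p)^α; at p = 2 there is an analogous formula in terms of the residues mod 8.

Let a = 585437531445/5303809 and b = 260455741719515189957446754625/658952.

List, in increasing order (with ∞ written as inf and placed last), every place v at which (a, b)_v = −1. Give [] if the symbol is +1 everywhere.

[2, 23, 37, 43, 47, 53]

Mod squares: a ≡ 80845, b ≡ 502253928130. Check v ∈ {∞, 2, 3, 5, 7, 13, 17, 19, 23, 29, 37, 41, 43, 47, 53}.
v=29: a=29^0·(≡20), b=29^1·(≡12) mod 29; (20|29)=+1, (12|29)=-1; (−1)^{0·1·14}·(+1)^1·(-1)^0 = +1.
v=∞: 80845 > 0 and 502253928130 > 0  ⇒  (a,b)_∞ = +1.
v=17: a=17^0·(≡14), b=17^2·(≡8) mod 17; (14|17)=-1, (8|17)=+1; (−1)^{0·2·8}·(-1)^2·(+1)^0 = +1.
v=23: a=23^3·(≡11), b=23^3·(≡21) mod 23; (11|23)=-1, (21|23)=-1; (−1)^{3·3·11}·(-1)^3·(-1)^3 = -1.
v=41: a=41^0·(≡3), b=41^-2·(≡33) mod 41; (3|41)=-1, (33|41)=+1; (−1)^{0·-2·20}·(-1)^-2·(+1)^0 = +1.
v=5: a=5^1·(≡1), b=5^3·(≡1) mod 5; (1|5)=+1, (1|5)=+1; (−1)^{1·3·2}·(+1)^3·(+1)^1 = +1.
v=37: a=37^1·(≡18), b=37^3·(≡21) mod 37; (18|37)=-1, (21|37)=+1; (−1)^{1·3·18}·(-1)^3·(+1)^1 = -1.
v=3: a=3^4·(≡1), b=3^2·(≡1) mod 3; (1|3)=+1, (1|3)=+1; (−1)^{4·2·1}·(+1)^2·(+1)^4 = +1.
v=53: a=53^0·(≡5), b=53^1·(≡4) mod 53; (5|53)=-1, (4|53)=+1; (−1)^{0·1·26}·(-1)^1·(+1)^0 = -1.
v=13: a=13^2·(≡6), b=13^2·(≡2) mod 13; (6|13)=-1, (2|13)=-1; (−1)^{2·2·6}·(-1)^2·(-1)^2 = +1.
v=19: a=19^1·(≡10), b=19^5·(≡16) mod 19; (10|19)=-1, (16|19)=+1; (−1)^{1·5·9}·(-1)^5·(+1)^1 = +1.
v=47: a=47^-2·(≡39), b=47^1·(≡35) mod 47; (39|47)=-1, (35|47)=-1; (−1)^{-2·1·23}·(-1)^1·(-1)^-2 = -1.
v=43: a=43^0·(≡27), b=43^1·(≡18) mod 43; (27|43)=-1, (18|43)=-1; (−1)^{0·1·21}·(-1)^1·(-1)^0 = -1.
v=2: v_2(a)=0, v_2(b)=-3; units ≡ 5, 1 (mod 8); ε·ε+αω+βω = 0·0+0·0+-3·1 ≡ 1  ⇒  (a,b)_2 = -1.
v=7: a=7^-4·(≡1), b=7^-2·(≡5) mod 7; (1|7)=+1, (5|7)=-1; (−1)^{-4·-2·3}·(+1)^-2·(-1)^-4 = +1.
Ram(80845, 502253928130) = {2, 23, 37, 43, 47, 53}; no ℚ_2-point on the conic.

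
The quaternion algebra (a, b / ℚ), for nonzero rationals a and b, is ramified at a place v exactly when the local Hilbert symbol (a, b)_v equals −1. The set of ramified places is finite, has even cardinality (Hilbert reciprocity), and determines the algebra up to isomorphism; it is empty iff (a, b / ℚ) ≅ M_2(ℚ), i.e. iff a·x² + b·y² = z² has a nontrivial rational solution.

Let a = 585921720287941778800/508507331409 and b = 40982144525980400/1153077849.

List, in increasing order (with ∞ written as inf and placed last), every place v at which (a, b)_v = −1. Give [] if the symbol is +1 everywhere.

[2, 17, 19, 37]

Mod squares: a ≡ 8521063, b ≡ 501239. Check v ∈ {∞, 2, 3, 5, 7, 11, 17, 19, 23, 29, 31, 37}.
v=11: a=11^-2·(≡3), b=11^-2·(≡10) mod 11; (3|11)=+1, (10|11)=-1; (−1)^{-2·-2·5}·(+1)^-2·(-1)^-2 = +1.
v=31: a=31^1·(≡15), b=31^1·(≡2) mod 31; (15|31)=-1, (2|31)=+1; (−1)^{1·1·15}·(-1)^1·(+1)^1 = +1.
v=17: a=17^3·(≡7), b=17^2·(≡14) mod 17; (7|17)=-1, (14|17)=-1; (−1)^{3·2·8}·(-1)^2·(-1)^3 = -1.
v=∞: 8521063 > 0 and 501239 > 0  ⇒  (a,b)_∞ = +1.
v=7: a=7^-8·(≡5), b=7^-6·(≡1) mod 7; (5|7)=-1, (1|7)=+1; (−1)^{-8·-6·3}·(-1)^-6·(+1)^-8 = +1.
v=37: a=37^1·(≡1), b=37^1·(≡22) mod 37; (1|37)=+1, (22|37)=-1; (−1)^{1·1·18}·(+1)^1·(-1)^1 = -1.
v=5: a=5^2·(≡3), b=5^2·(≡4) mod 5; (3|5)=-1, (4|5)=+1; (−1)^{2·2·2}·(-1)^2·(+1)^2 = +1.
v=29: a=29^6·(≡20), b=29^4·(≡19) mod 29; (20|29)=+1, (19|29)=-1; (−1)^{6·4·14}·(+1)^4·(-1)^6 = +1.
v=19: a=19^1·(≡9), b=19^1·(≡4) mod 19; (9|19)=+1, (4|19)=+1; (−1)^{1·1·9}·(+1)^1·(+1)^1 = -1.
v=3: a=3^-6·(≡1), b=3^-4·(≡2) mod 3; (1|3)=+1, (2|3)=-1; (−1)^{-6·-4·1}·(+1)^-4·(-1)^-6 = +1.
v=2: v_2(a)=4, v_2(b)=4; units ≡ 7, 7 (mod 8); ε·ε+αω+βω = 1·1+4·0+4·0 ≡ 1  ⇒  (a,b)_2 = -1.
v=23: a=23^1·(≡10), b=23^1·(≡16) mod 23; (10|23)=-1, (16|23)=+1; (−1)^{1·1·11}·(-1)^1·(+1)^1 = +1.
Ram(8521063, 501239) = {2, 17, 19, 37}; no ℚ_2-point on the conic.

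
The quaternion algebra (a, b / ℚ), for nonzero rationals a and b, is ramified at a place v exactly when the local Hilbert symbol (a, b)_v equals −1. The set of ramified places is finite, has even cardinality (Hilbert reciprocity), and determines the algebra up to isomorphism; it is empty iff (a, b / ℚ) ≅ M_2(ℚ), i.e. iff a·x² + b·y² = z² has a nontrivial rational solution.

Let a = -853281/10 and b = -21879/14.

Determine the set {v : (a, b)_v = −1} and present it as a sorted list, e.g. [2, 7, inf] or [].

[11, 13, 17, inf]

Mod squares: a ≡ -5610, b ≡ -34034. Check v ∈ {∞, 2, 3, 5, 7, 11, 13, 17}.
v=2: v_2(a)=-1, v_2(b)=-1; units ≡ 3, 7 (mod 8); ε·ε+αω+βω = 1·1+-1·0+-1·1 ≡ 0  ⇒  (a,b)_2 = +1.
v=∞: -5610 < 0 and -34034 < 0  ⇒  (a,b)_∞ = -1.
v=3: a=3^3·(≡2), b=3^2·(≡1) mod 3; (2|3)=-1, (1|3)=+1; (−1)^{3·2·1}·(-1)^2·(+1)^3 = +1.
v=17: a=17^1·(≡11), b=17^1·(≡4) mod 17; (11|17)=-1, (4|17)=+1; (−1)^{1·1·8}·(-1)^1·(+1)^1 = -1.
v=7: a=7^0·(≡4), b=7^-1·(≡5) mod 7; (4|7)=+1, (5|7)=-1; (−1)^{0·-1·3}·(+1)^-1·(-1)^0 = +1.
v=5: a=5^-1·(≡2), b=5^0·(≡4) mod 5; (2|5)=-1, (4|5)=+1; (−1)^{-1·0·2}·(-1)^0·(+1)^-1 = +1.
v=13: a=13^2·(≡6), b=13^1·(≡7) mod 13; (6|13)=-1, (7|13)=-1; (−1)^{2·1·6}·(-1)^1·(-1)^2 = -1.
v=11: a=11^1·(≡10), b=11^1·(≡8) mod 11; (10|11)=-1, (8|11)=-1; (−1)^{1·1·5}·(-1)^1·(-1)^1 = -1.
|Ram(-5610, -34034)| = 4, even; anisotropic at {11, 13, 17, ∞}.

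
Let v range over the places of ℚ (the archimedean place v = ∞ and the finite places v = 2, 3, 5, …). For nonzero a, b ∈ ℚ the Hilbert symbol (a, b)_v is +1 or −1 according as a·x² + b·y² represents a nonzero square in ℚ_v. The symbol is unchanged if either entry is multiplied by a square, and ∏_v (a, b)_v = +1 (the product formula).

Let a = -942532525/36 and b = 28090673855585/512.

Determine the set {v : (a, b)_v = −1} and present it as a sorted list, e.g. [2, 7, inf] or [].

[2, 19]

Mod squares: a ≡ -589, b ≡ 2530. Check v ∈ {∞, 2, 3, 5, 11, 19, 23, 31}.
v=∞: -589 < 0 and 2530 > 0  ⇒  (a,b)_∞ = +1.
v=19: a=19^1·(≡4), b=19^2·(≡14) mod 19; (4|19)=+1, (14|19)=-1; (−1)^{1·2·9}·(+1)^2·(-1)^1 = -1.
v=3: a=3^-2·(≡2), b=3^0·(≡1) mod 3; (2|3)=-1, (1|3)=+1; (−1)^{-2·0·1}·(-1)^0·(+1)^-2 = +1.
v=5: a=5^2·(≡4), b=5^1·(≡1) mod 5; (4|5)=+1, (1|5)=+1; (−1)^{2·1·2}·(+1)^1·(+1)^2 = +1.
v=23: a=23^2·(≡3), b=23^3·(≡16) mod 23; (3|23)=+1, (16|23)=+1; (−1)^{2·3·11}·(+1)^3·(+1)^2 = +1.
v=11: a=11^2·(≡5), b=11^3·(≡8) mod 11; (5|11)=+1, (8|11)=-1; (−1)^{2·3·5}·(+1)^3·(-1)^2 = +1.
v=2: v_2(a)=-2, v_2(b)=-9; units ≡ 3, 1 (mod 8); ε·ε+αω+βω = 1·0+-2·0+-9·1 ≡ 1  ⇒  (a,b)_2 = -1.
v=31: a=31^1·(≡12), b=31^2·(≡14) mod 31; (12|31)=-1, (14|31)=+1; (−1)^{1·2·15}·(-1)^2·(+1)^1 = +1.
(-589, 2530 / ℚ) ramifies at {2, 19}: a division algebra.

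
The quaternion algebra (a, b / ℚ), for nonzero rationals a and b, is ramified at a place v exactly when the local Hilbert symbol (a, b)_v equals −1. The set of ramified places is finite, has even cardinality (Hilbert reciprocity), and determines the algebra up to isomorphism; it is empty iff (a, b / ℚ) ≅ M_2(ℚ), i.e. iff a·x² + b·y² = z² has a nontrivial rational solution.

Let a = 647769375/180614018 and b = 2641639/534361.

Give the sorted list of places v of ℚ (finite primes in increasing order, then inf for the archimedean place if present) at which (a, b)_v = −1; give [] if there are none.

(a, b) ≡ (638, 319) mod (ℚ^×)²; places V = {2, 3, 5, 7, 11, 13, 17, 19, 29, 43, ∞}.
(a,b)_∞: sgn(638)=+, sgn(319)=+, so +1.
(a,b)_5: α=4, u≡2; β=0, v≡4 (mod 5); (2|5)=-1, (4|5)=+1; sign (−1)^0·-1^0·+1^4 = +1.
(a,b)_29: α=1, u≡24; β=1, v≡21 (mod 29); (24|29)=+1, (21|29)=-1; sign (−1)^0·+1^1·-1^1 = -1.
(a,b)_13: α=-2, u≡9; β=2, v≡2 (mod 13); (9|13)=+1, (2|13)=-1; sign (−1)^0·+1^2·-1^-2 = +1.
(a,b)_11: α=1, u≡5; β=1, v≡10 (mod 11); (5|11)=+1, (10|11)=-1; sign (−1)^1·+1^1·-1^1 = +1.
(a,b)_3: α=2, u≡2; β=0, v≡1 (mod 3); (2|3)=-1, (1|3)=+1; sign (−1)^0·-1^0·+1^2 = +1.
(a,b)_43: α=-2, u≡9; β=-2, v≡27 (mod 43); (9|43)=+1, (27|43)=-1; sign (−1)^0·+1^-2·-1^-2 = +1.
(a,b)_17: α=-2, u≡4; β=-2, v≡2 (mod 17); (4|17)=+1, (2|17)=+1; sign (−1)^0·+1^-2·+1^-2 = +1.
(a,b)_2: α=-1, β=0; u≡7, v≡7 (mod 8); ε(u)ε(v)=1·1, αω(v)=-1·0, βω(u)=0·0; sum ≡ 1  ⇒  -1.
(a,b)_7: α=0, u≡2; β=2, v≡2 (mod 7); (2|7)=+1, (2|7)=+1; sign (−1)^0·+1^2·+1^0 = +1.
(a,b)_19: α=2, u≡4; β=0, v≡10 (mod 19); (4|19)=+1, (10|19)=-1; sign (−1)^0·+1^0·-1^2 = +1.
|Ram(638, 319)| = 2, even; anisotropic at {2, 29}.

[2, 29]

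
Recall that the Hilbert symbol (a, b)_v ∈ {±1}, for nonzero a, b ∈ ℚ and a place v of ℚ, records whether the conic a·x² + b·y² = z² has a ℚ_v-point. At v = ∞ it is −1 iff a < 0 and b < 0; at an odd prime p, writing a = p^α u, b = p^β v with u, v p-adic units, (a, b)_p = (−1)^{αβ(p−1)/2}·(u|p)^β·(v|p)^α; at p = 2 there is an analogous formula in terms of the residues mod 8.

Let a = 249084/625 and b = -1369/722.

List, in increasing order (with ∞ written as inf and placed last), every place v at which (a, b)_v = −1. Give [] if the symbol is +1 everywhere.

[2, 37]

(a, b) ≡ (6919, -2) mod (ℚ^×)²; places V = {2, 3, 5, 11, 17, 19, 37, ∞}.
(a,b)_17: α=1, u≡9; β=0, v≡1 (mod 17); (9|17)=+1, (1|17)=+1; sign (−1)^0·+1^0·+1^1 = +1.
(a,b)_2: α=2, β=-1; u≡7, v≡7 (mod 8); ε(u)ε(v)=1·1, αω(v)=2·0, βω(u)=-1·0; sum ≡ 1  ⇒  -1.
(a,b)_19: α=0, u≡3; β=-2, v≡9 (mod 19); (3|19)=-1, (9|19)=+1; sign (−1)^0·-1^-2·+1^0 = +1.
(a,b)_37: α=1, u≡19; β=2, v≡35 (mod 37); (19|37)=-1, (35|37)=-1; sign (−1)^0·-1^2·-1^1 = -1.
(a,b)_3: α=2, u≡1; β=0, v≡1 (mod 3); (1|3)=+1, (1|3)=+1; sign (−1)^0·+1^0·+1^2 = +1.
(a,b)_11: α=1, u≡8; β=0, v≡4 (mod 11); (8|11)=-1, (4|11)=+1; sign (−1)^0·-1^0·+1^1 = +1.
(a,b)_5: α=-4, u≡4; β=0, v≡3 (mod 5); (4|5)=+1, (3|5)=-1; sign (−1)^0·+1^0·-1^-4 = +1.
(a,b)_∞: sgn(6919)=+, sgn(-2)=−, so +1.
|Ram(6919, -2)| = 2, even; anisotropic at {2, 37}.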